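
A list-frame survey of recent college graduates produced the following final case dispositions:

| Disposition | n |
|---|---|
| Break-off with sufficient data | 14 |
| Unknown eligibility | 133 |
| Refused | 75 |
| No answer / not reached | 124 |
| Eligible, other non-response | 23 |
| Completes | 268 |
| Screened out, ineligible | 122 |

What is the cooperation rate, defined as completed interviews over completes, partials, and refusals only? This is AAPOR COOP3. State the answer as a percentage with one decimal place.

75.1%

Num: 268
Base: 268 + 14 + 75 = 357
COOP3 = 268 / 357 = 0.7507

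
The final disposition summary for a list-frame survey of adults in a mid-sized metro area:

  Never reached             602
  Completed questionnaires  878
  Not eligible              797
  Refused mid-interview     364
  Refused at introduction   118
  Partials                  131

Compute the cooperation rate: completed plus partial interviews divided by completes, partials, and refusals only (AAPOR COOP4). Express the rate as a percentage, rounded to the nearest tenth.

Declined to participate = 118 + 364 = 482
Num = 878 + 131 = 1009
Base = 878 + 131 + 482 = 1491
COOP4 = 1009 / 1491 = 0.6767

67.7%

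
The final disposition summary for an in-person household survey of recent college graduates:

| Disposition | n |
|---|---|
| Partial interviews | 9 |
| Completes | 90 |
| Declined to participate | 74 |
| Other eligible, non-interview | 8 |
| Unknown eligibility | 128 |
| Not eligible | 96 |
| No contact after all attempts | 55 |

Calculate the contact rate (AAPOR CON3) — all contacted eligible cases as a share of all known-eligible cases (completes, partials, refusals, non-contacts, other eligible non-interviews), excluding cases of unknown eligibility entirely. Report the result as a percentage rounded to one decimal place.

Numerator = 90 + 9 + 74 + 8 = 181
Base = 90 + 9 + 74 + 55 + 8 = 236
CON3 = 181 / 236 = 0.7669

76.7%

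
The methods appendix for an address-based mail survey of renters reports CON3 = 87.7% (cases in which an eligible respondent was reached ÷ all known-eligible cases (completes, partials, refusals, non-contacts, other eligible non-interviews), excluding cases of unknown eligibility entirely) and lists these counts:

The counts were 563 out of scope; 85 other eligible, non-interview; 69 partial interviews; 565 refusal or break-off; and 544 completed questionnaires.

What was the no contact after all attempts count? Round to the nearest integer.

Top = 544 + 69 + 565 + 85 = 1263
CON3 = 1263 / D = 0.877
D = 1263 / 0.877 = 1440.1
Rest of base = 1263
no contact after all attempts = 1440.1 − 1263 ≈ 177

177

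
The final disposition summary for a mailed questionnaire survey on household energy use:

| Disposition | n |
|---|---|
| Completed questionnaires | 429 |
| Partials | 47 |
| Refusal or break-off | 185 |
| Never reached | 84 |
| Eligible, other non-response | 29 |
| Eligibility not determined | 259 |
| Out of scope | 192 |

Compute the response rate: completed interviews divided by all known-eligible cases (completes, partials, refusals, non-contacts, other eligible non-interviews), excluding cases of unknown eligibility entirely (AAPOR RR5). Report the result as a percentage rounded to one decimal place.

55.4%

Top → 429
Base → 429 + 47 + 185 + 84 + 29 = 774
RR5 = 429 / 774 = 0.5543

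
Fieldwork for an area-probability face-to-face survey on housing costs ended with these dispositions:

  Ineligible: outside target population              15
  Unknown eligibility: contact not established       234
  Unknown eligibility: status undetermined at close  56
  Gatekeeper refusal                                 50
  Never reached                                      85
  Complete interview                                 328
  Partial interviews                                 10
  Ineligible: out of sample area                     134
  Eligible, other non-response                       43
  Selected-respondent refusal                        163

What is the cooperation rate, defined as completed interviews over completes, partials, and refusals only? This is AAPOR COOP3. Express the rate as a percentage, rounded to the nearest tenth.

59.5%

Refusals = 50 + 163 = 213
Undetermined eligibility = 234 + 56 = 290
Out of scope = 15 + 134 = 149
Numerator = 328
Base = 328 + 10 + 213 = 551
COOP3 = 328 / 551 = 0.5953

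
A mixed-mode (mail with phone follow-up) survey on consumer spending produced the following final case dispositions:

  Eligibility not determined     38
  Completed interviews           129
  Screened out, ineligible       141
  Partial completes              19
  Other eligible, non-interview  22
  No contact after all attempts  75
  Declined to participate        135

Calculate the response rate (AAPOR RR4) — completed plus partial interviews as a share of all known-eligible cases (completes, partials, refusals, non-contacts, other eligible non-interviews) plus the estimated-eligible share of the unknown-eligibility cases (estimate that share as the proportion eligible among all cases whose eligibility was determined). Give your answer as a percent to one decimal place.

36.3%

Num = 129 + 19 = 148
Determined eligible = 129 + 19 + 135 + 75 + 22 = 380
e = 380 / (380 + 141) = 380 / 521 = 0.7294
Estimated eligible among unknowns = 0.7294 × 38 = 27.72
Denominator = 380 + 27.72 = 407.72
RR4 = 148 / 407.72 = 0.3630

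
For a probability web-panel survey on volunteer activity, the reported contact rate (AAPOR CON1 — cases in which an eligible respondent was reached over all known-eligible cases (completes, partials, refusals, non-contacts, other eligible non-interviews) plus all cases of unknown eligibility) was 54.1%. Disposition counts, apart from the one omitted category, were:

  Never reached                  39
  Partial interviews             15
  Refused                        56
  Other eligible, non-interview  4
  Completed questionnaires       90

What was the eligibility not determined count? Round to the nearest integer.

101

Num → 90 + 15 + 56 + 4 = 165
CON1 = 165 / D = 0.541
D = 165 / 0.541 = 305.0
Rest of base = 204
eligibility not determined = 305.0 − 204 ≈ 101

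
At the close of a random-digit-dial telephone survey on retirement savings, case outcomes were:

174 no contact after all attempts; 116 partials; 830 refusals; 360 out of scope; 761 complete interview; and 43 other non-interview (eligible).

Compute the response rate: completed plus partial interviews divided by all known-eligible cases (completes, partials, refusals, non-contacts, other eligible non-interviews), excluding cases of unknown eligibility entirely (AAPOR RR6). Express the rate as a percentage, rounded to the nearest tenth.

45.6%

Top → 761 + 116 = 877
Denom → 761 + 116 + 830 + 174 + 43 = 1924
RR6 = 877 / 1924 = 0.4558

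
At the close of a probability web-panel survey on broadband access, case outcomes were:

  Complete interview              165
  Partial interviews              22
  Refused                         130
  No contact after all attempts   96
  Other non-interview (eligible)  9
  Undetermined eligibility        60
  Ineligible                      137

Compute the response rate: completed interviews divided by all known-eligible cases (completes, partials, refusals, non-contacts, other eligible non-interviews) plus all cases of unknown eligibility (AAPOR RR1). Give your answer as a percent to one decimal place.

34.2%

Numerator → 165
Denom → 165 + 22 + 130 + 96 + 9 + 60 = 482
RR1 = 165 / 482 = 0.3423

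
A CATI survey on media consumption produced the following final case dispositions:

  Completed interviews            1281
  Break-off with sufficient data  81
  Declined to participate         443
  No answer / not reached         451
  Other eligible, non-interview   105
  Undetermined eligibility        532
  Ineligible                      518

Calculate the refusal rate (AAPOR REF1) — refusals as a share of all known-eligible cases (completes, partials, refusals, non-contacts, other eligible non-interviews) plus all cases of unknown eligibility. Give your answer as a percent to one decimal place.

Top: 443
Base: 1281 + 81 + 443 + 451 + 105 + 532 = 2893
REF1 = 443 / 2893 = 0.1531

15.3%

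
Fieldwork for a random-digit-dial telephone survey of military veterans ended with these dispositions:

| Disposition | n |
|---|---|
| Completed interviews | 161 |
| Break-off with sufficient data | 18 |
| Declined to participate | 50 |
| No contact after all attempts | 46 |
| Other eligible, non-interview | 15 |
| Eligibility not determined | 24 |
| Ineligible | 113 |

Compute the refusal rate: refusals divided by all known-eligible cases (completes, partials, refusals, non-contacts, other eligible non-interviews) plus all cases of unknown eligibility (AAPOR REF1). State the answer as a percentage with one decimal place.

15.9%

Top: 50
Denominator: 161 + 18 + 50 + 46 + 15 + 24 = 314
REF1 = 50 / 314 = 0.1592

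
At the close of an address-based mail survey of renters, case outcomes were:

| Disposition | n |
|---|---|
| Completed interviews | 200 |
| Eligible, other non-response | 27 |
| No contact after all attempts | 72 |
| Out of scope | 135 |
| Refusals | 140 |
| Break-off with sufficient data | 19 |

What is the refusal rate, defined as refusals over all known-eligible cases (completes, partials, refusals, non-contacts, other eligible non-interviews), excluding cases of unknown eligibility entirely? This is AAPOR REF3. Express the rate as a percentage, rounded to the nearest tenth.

Numerator = 140
Denominator = 200 + 19 + 140 + 72 + 27 = 458
REF3 = 140 / 458 = 0.3057

30.6%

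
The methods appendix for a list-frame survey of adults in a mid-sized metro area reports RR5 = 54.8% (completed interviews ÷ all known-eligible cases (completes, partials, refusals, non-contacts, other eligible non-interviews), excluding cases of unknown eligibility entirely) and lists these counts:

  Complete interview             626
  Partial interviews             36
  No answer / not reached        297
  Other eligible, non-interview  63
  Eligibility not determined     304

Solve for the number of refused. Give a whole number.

120

RR5 = 626 / D = 0.548
D = 626 / 0.548 = 1142.3
Other denominator terms total 1022
refused = 1142.3 − 1022 ≈ 120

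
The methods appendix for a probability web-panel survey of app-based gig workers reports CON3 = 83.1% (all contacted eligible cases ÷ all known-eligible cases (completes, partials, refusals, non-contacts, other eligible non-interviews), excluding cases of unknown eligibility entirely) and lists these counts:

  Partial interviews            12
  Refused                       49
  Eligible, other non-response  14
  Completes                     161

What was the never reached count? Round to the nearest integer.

48

Top → 161 + 12 + 49 + 14 = 236
CON3 = 236 / D = 0.831
D = 236 / 0.831 = 284.0
Rest of base = 236
never reached = 284.0 − 236 ≈ 48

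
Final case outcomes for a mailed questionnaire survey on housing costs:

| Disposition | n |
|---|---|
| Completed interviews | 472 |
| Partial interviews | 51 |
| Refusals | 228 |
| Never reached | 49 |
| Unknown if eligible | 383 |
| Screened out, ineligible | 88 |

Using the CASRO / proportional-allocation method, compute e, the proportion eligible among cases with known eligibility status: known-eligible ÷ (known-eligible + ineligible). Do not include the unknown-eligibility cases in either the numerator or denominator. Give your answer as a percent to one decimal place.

90.1%

Determined eligible: 472 + 51 + 228 + 49 = 800
e = 800 / (800 + 88) = 800 / 888 = 0.9009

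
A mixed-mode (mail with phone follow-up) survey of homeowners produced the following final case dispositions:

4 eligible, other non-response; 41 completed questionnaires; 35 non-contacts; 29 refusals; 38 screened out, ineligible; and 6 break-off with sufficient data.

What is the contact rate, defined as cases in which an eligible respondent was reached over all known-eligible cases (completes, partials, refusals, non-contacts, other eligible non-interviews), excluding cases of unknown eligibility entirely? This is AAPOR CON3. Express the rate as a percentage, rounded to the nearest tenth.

69.6%

Num → 41 + 6 + 29 + 4 = 80
Denom → 41 + 6 + 29 + 35 + 4 = 115
CON3 = 80 / 115 = 0.6957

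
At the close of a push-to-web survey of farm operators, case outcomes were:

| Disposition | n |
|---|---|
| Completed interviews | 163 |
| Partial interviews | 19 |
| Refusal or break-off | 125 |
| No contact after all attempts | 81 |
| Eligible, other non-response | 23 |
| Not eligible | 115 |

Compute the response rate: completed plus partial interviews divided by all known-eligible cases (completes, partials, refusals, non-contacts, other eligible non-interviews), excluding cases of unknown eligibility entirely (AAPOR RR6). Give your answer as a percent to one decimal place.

44.3%

Top → 163 + 19 = 182
Base → 163 + 19 + 125 + 81 + 23 = 411
RR6 = 182 / 411 = 0.4428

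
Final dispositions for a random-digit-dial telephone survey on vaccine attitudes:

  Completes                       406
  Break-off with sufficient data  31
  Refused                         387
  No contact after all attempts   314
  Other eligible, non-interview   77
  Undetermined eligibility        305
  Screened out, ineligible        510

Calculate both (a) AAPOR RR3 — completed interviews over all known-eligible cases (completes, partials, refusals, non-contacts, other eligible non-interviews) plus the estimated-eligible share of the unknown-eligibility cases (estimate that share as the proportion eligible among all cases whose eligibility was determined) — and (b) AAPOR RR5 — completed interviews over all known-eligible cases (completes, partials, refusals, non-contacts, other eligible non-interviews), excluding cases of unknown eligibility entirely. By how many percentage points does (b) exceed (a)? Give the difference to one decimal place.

5.0

Numerator: 406
Eligible (known): 406 + 31 + 387 + 314 + 77 = 1215
e = 1215 / (1215 + 510) = 1215 / 1725 = 0.7043
Estimated eligible among unknowns: 0.7043 × 305 = 214.81
Base: 1215 + 214.81 = 1429.81
RR3 = 406 / 1429.81 = 0.2840
Base: 406 + 31 + 387 + 314 + 77 = 1215
RR5 = 406 / 1215 = 0.3342
Difference = 33.42 − 28.40 = 5.02 percentage points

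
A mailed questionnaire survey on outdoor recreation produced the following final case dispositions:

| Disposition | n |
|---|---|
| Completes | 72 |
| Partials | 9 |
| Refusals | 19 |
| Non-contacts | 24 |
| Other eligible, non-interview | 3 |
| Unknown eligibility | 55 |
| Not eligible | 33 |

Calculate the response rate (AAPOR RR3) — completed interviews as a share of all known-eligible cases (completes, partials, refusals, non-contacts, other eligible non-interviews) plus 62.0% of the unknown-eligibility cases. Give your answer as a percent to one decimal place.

44.7%

Numerator → 72
Eligible (known) → 72 + 9 + 19 + 24 + 3 = 127
Estimated eligible among unknowns → 0.6200 × 55 = 34.10
Denom → 127 + 34.10 = 161.10
RR3 = 72 / 161.10 = 0.4469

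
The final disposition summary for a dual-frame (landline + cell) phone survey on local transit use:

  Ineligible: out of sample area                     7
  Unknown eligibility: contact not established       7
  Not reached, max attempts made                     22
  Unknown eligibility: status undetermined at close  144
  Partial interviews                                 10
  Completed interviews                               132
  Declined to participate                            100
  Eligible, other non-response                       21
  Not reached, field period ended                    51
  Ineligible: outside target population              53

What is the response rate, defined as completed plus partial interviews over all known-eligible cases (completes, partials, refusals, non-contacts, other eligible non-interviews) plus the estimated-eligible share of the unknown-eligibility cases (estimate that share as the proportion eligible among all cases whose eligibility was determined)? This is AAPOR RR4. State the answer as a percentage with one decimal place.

30.6%

No contact after all attempts = 51 + 22 = 73
Undetermined eligibility = 7 + 144 = 151
Not eligible = 53 + 7 = 60
Top: 132 + 10 = 142
Determined eligible: 132 + 10 + 100 + 73 + 21 = 336
e = 336 / (336 + 60) = 336 / 396 = 0.8485
Eligible share of unknowns: 0.8485 × 151 = 128.12
Base: 336 + 128.12 = 464.12
RR4 = 142 / 464.12 = 0.3060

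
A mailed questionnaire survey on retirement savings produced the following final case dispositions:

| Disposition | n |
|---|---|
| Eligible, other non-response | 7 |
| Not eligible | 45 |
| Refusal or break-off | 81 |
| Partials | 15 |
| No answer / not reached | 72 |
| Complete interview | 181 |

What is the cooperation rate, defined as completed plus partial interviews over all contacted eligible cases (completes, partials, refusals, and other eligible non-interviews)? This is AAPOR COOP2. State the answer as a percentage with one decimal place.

69.0%

Top → 181 + 15 = 196
Denominator → 181 + 15 + 81 + 7 = 284
COOP2 = 196 / 284 = 0.6901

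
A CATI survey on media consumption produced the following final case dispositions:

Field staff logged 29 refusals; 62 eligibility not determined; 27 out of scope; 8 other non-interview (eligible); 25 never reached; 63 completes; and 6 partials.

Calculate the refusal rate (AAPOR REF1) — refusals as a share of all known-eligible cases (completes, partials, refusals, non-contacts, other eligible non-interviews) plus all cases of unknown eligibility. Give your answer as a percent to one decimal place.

15.0%

Num = 29
Base = 63 + 6 + 29 + 25 + 8 + 62 = 193
REF1 = 29 / 193 = 0.1503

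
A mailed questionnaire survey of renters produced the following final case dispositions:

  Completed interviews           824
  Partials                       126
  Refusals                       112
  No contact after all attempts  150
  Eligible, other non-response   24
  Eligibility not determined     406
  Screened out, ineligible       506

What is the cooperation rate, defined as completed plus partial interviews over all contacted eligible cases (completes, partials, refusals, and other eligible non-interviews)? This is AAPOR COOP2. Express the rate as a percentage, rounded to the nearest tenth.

87.5%

Num: 824 + 126 = 950
Base: 824 + 126 + 112 + 24 = 1086
COOP2 = 950 / 1086 = 0.8748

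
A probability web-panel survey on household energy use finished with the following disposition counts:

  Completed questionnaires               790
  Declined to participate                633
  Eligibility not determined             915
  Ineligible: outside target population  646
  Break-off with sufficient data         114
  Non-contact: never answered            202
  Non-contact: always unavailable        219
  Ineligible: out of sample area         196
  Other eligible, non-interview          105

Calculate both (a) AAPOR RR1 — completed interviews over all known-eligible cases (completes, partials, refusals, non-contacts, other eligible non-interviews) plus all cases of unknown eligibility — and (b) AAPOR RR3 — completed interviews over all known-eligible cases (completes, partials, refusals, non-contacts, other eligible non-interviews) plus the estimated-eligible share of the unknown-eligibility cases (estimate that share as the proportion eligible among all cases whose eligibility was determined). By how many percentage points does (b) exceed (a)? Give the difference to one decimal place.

2.6

Never reached = 202 + 219 = 421
Ineligible = 646 + 196 = 842
Num = 790
Denom = 790 + 114 + 633 + 421 + 105 + 915 = 2978
RR1 = 790 / 2978 = 0.2653
Determined eligible = 790 + 114 + 633 + 421 + 105 = 2063
e = 2063 / (2063 + 842) = 2063 / 2905 = 0.7102
Estimated eligible among unknowns = 0.7102 × 915 = 649.83
Denom = 2063 + 649.83 = 2712.83
RR3 = 790 / 2712.83 = 0.2912
Difference = 29.12 − 26.53 = 2.59 percentage points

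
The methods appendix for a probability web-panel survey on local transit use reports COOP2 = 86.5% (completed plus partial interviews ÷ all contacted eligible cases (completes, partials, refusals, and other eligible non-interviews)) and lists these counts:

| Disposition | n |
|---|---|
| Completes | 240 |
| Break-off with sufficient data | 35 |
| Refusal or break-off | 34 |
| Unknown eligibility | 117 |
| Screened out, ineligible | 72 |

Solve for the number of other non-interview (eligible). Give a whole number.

Top: 240 + 35 = 275
COOP2 = 275 / D = 0.865
D = 275 / 0.865 = 317.9
Rest of base = 309
other non-interview (eligible) = 317.9 − 309 ≈ 9

9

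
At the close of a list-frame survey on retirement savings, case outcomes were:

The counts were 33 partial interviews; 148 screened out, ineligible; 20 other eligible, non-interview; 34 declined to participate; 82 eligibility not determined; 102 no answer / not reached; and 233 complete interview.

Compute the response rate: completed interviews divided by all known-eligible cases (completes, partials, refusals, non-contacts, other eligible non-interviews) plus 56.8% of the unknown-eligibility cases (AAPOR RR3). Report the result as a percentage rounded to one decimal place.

Numerator = 233
Known eligible = 233 + 33 + 34 + 102 + 20 = 422
e × U = 0.5680 × 82 = 46.58
Denom = 422 + 46.58 = 468.58
RR3 = 233 / 468.58 = 0.4972

49.7%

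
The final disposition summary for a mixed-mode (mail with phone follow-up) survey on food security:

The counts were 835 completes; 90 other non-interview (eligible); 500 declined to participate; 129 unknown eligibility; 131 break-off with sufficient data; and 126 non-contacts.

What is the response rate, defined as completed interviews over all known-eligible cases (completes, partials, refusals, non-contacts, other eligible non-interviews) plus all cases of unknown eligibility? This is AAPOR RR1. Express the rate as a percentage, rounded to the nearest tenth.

Numerator: 835
Denominator: 835 + 131 + 500 + 126 + 90 + 129 = 1811
RR1 = 835 / 1811 = 0.4611

46.1%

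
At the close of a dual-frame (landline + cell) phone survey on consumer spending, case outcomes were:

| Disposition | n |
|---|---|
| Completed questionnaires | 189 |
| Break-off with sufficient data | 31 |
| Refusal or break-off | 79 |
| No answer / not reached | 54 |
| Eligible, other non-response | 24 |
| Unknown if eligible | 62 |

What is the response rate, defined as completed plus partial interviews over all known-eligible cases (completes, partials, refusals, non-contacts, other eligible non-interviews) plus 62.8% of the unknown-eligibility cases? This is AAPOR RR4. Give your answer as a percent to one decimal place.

52.9%

Numerator: 189 + 31 = 220
Eligible (known): 189 + 31 + 79 + 54 + 24 = 377
e × U: 0.6280 × 62 = 38.94
Denom: 377 + 38.94 = 415.94
RR4 = 220 / 415.94 = 0.5289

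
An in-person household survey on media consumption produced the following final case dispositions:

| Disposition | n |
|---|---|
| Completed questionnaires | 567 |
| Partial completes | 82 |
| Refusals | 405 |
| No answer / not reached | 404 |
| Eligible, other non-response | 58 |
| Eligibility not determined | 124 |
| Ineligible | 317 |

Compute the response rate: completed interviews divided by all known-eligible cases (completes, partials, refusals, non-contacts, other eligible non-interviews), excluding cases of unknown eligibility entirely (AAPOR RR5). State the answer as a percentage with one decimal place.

37.4%

Top: 567
Denom: 567 + 82 + 405 + 404 + 58 = 1516
RR5 = 567 / 1516 = 0.3740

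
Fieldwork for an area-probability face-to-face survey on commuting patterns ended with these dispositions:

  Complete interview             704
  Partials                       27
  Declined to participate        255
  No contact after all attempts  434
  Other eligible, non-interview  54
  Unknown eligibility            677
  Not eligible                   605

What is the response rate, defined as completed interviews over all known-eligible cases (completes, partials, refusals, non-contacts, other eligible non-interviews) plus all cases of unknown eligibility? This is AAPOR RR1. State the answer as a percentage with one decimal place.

32.7%

Numerator: 704
Denom: 704 + 27 + 255 + 434 + 54 + 677 = 2151
RR1 = 704 / 2151 = 0.3273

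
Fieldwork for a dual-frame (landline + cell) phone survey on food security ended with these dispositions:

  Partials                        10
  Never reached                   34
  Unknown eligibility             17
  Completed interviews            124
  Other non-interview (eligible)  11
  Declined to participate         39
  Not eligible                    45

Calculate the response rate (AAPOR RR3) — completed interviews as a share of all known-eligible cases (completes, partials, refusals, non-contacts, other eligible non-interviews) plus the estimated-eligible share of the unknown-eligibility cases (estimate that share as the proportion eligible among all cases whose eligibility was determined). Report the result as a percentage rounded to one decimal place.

Top → 124
Known eligible → 124 + 10 + 39 + 34 + 11 = 218
e = 218 / (218 + 45) = 218 / 263 = 0.8289
Eligible share of unknowns → 0.8289 × 17 = 14.09
Denominator → 218 + 14.09 = 232.09
RR3 = 124 / 232.09 = 0.5343

53.4%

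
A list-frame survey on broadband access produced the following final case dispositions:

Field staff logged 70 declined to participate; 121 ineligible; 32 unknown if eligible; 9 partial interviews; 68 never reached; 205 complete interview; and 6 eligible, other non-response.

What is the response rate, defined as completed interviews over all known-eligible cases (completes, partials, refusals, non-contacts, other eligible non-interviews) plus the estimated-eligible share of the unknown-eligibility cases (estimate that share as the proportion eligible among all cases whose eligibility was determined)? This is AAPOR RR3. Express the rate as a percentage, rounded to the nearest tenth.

53.7%

Num → 205
Eligible (known) → 205 + 9 + 70 + 68 + 6 = 358
e = 358 / (358 + 121) = 358 / 479 = 0.7474
Estimated eligible among unknowns → 0.7474 × 32 = 23.92
Denominator → 358 + 23.92 = 381.92
RR3 = 205 / 381.92 = 0.5368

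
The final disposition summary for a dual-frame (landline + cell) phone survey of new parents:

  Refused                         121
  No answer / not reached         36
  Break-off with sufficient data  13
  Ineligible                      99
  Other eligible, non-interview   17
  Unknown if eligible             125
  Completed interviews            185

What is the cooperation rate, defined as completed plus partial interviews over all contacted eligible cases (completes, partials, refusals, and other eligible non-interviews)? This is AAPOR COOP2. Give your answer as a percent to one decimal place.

58.9%

Numerator = 185 + 13 = 198
Base = 185 + 13 + 121 + 17 = 336
COOP2 = 198 / 336 = 0.5893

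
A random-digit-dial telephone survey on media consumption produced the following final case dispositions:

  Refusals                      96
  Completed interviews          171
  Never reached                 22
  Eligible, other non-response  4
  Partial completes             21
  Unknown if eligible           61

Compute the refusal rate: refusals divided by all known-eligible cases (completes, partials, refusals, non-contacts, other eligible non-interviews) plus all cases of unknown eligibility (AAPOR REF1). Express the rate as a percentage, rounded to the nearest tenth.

Top = 96
Denom = 171 + 21 + 96 + 22 + 4 + 61 = 375
REF1 = 96 / 375 = 0.2560

25.6%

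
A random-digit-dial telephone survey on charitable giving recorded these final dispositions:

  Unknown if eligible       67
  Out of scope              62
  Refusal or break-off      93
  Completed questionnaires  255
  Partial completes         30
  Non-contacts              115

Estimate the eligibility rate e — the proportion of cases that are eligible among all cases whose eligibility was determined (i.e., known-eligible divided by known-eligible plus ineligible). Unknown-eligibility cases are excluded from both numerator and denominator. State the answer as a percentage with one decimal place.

88.8%

Eligible (known) = 255 + 30 + 93 + 115 = 493
e = 493 / (493 + 62) = 493 / 555 = 0.8883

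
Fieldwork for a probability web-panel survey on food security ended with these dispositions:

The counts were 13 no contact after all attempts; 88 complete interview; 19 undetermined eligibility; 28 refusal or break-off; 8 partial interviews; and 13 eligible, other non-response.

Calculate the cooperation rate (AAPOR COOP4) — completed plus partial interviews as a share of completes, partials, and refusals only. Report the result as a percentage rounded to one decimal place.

77.4%

Numerator = 88 + 8 = 96
Base = 88 + 8 + 28 = 124
COOP4 = 96 / 124 = 0.7742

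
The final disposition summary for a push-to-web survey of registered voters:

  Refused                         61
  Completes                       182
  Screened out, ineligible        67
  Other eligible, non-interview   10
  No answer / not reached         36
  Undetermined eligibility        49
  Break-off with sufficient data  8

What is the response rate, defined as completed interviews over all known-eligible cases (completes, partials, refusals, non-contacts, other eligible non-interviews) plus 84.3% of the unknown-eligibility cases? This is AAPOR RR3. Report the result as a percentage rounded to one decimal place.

53.8%

Num = 182
Eligible (known) = 182 + 8 + 61 + 36 + 10 = 297
Estimated eligible among unknowns = 0.8430 × 49 = 41.31
Denom = 297 + 41.31 = 338.31
RR3 = 182 / 338.31 = 0.5380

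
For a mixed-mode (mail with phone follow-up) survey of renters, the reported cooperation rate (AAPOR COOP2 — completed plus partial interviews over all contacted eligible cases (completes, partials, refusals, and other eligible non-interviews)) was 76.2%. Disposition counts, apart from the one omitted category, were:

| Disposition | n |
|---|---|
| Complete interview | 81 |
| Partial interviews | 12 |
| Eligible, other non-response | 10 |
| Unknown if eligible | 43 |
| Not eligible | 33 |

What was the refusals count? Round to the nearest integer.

19

Top = 81 + 12 = 93
COOP2 = 93 / D = 0.762
D = 93 / 0.762 = 122.0
Remaining denominator categories sum to 103
refusals = 122.0 − 103 ≈ 19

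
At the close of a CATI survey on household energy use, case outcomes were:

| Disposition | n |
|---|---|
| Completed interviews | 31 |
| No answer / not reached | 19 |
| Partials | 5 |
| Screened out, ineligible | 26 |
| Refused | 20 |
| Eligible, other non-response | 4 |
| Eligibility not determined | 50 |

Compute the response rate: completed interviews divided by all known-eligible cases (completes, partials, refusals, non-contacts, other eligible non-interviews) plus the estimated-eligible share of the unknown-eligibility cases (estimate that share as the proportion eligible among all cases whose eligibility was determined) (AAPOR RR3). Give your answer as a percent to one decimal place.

Num = 31
Determined eligible = 31 + 5 + 20 + 19 + 4 = 79
e = 79 / (79 + 26) = 79 / 105 = 0.7524
e × U = 0.7524 × 50 = 37.62
Denominator = 79 + 37.62 = 116.62
RR3 = 31 / 116.62 = 0.2658

26.6%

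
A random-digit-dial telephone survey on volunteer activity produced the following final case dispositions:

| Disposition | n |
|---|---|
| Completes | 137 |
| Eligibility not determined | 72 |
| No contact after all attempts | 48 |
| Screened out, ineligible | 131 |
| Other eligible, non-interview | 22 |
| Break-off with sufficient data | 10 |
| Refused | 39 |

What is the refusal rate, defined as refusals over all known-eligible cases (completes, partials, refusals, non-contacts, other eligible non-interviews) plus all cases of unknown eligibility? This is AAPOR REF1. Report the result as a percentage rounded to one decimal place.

11.9%

Top: 39
Denominator: 137 + 10 + 39 + 48 + 22 + 72 = 328
REF1 = 39 / 328 = 0.1189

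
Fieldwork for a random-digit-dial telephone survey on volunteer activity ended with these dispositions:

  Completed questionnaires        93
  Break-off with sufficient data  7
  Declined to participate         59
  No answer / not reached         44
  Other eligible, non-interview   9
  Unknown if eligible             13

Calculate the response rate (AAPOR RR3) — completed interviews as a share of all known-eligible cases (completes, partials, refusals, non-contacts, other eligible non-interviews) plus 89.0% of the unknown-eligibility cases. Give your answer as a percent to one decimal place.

41.6%

Top → 93
Determined eligible → 93 + 7 + 59 + 44 + 9 = 212
e × U → 0.8900 × 13 = 11.57
Base → 212 + 11.57 = 223.57
RR3 = 93 / 223.57 = 0.4160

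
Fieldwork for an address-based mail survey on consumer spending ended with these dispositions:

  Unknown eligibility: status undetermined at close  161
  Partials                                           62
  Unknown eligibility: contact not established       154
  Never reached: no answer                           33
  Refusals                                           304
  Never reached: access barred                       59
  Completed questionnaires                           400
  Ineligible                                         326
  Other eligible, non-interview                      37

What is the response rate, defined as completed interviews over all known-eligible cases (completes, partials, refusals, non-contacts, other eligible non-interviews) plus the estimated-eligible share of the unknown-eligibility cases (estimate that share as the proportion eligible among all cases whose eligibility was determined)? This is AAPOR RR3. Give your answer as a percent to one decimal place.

Non-contacts = 33 + 59 = 92
Unknown if eligible = 154 + 161 = 315
Top → 400
Known eligible → 400 + 62 + 304 + 92 + 37 = 895
e = 895 / (895 + 326) = 895 / 1221 = 0.7330
e × U → 0.7330 × 315 = 230.89
Denominator → 895 + 230.89 = 1125.89
RR3 = 400 / 1125.89 = 0.3553

35.5%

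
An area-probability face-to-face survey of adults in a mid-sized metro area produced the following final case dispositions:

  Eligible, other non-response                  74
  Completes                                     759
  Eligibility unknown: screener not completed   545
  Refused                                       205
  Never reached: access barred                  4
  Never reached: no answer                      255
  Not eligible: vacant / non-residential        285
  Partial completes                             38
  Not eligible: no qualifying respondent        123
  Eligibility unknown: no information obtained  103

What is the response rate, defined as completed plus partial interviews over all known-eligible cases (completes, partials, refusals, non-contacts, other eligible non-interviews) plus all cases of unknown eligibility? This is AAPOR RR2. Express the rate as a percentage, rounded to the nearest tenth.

40.2%

Never reached = 255 + 4 = 259
Unknown eligibility = 545 + 103 = 648
Screened out, ineligible = 123 + 285 = 408
Top → 759 + 38 = 797
Base → 759 + 38 + 205 + 259 + 74 + 648 = 1983
RR2 = 797 / 1983 = 0.4019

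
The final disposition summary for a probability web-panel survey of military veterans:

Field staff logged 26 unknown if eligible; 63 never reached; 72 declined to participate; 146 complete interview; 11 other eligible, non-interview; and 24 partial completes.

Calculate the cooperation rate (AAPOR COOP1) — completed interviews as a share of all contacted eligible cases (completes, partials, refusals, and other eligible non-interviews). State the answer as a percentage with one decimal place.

Num → 146
Denom → 146 + 24 + 72 + 11 = 253
COOP1 = 146 / 253 = 0.5771

57.7%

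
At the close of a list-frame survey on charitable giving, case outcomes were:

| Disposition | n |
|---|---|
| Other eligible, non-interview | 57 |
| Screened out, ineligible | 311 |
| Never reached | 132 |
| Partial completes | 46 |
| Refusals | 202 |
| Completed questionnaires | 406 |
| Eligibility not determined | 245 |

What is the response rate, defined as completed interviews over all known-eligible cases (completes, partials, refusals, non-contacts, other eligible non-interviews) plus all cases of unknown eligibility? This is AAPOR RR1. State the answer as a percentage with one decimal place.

Top: 406
Base: 406 + 46 + 202 + 132 + 57 + 245 = 1088
RR1 = 406 / 1088 = 0.3732

37.3%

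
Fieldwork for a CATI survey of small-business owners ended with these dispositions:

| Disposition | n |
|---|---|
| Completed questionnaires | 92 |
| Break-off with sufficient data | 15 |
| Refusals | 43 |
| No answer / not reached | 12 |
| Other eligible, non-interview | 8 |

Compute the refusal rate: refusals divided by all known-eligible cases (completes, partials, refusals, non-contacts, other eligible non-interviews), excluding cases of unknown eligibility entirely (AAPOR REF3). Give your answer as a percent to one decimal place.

Numerator: 43
Denominator: 92 + 15 + 43 + 12 + 8 = 170
REF3 = 43 / 170 = 0.2529

25.3%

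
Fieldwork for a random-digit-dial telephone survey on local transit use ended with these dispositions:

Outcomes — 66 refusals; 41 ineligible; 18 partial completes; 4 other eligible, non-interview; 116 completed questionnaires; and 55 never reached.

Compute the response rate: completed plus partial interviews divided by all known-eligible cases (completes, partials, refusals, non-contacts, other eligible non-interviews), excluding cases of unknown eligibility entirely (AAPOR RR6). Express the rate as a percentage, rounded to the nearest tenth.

Numerator → 116 + 18 = 134
Base → 116 + 18 + 66 + 55 + 4 = 259
RR6 = 134 / 259 = 0.5174

51.7%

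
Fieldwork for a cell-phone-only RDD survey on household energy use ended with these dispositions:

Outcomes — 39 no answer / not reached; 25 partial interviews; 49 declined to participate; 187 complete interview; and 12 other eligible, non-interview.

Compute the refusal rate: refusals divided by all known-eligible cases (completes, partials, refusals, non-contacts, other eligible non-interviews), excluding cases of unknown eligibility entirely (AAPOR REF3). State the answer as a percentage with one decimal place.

15.7%

Top = 49
Denom = 187 + 25 + 49 + 39 + 12 = 312
REF3 = 49 / 312 = 0.1571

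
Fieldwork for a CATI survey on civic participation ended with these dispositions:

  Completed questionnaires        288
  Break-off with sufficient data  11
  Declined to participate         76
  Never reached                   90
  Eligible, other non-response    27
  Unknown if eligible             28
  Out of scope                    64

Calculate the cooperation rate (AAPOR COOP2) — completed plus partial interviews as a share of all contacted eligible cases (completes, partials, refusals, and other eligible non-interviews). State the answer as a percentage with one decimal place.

Top → 288 + 11 = 299
Denom → 288 + 11 + 76 + 27 = 402
COOP2 = 299 / 402 = 0.7438

74.4%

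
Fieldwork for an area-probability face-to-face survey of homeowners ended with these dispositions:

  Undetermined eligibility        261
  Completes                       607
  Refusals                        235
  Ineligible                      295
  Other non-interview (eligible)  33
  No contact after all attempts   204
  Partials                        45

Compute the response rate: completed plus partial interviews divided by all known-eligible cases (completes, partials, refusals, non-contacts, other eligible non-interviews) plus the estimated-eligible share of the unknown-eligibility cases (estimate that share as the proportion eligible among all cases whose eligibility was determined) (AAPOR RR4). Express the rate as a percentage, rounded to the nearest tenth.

49.0%

Num = 607 + 45 = 652
Known eligible = 607 + 45 + 235 + 204 + 33 = 1124
e = 1124 / (1124 + 295) = 1124 / 1419 = 0.7921
Estimated eligible among unknowns = 0.7921 × 261 = 206.74
Denom = 1124 + 206.74 = 1330.74
RR4 = 652 / 1330.74 = 0.4900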